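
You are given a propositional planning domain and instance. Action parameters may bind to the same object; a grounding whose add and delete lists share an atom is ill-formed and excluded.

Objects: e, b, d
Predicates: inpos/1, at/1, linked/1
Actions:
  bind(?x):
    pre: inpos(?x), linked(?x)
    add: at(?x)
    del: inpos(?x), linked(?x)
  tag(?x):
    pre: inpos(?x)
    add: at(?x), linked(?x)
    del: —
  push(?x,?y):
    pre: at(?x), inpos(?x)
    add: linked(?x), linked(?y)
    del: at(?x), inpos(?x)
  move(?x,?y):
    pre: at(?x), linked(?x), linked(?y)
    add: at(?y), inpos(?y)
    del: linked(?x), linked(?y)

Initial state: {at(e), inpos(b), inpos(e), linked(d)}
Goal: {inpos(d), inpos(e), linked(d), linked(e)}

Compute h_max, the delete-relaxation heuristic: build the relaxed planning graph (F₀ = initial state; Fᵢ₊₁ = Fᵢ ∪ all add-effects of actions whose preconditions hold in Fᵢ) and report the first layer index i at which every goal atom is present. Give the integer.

2

F0 = init (4 atoms)
F1 = F0 ∪ {at(b), linked(b), linked(e)}  (7 atoms)
F2 = F1 ∪ {at(d), inpos(d)}  (9 atoms)
goal ⊆ F2  ⇒  h_max = 2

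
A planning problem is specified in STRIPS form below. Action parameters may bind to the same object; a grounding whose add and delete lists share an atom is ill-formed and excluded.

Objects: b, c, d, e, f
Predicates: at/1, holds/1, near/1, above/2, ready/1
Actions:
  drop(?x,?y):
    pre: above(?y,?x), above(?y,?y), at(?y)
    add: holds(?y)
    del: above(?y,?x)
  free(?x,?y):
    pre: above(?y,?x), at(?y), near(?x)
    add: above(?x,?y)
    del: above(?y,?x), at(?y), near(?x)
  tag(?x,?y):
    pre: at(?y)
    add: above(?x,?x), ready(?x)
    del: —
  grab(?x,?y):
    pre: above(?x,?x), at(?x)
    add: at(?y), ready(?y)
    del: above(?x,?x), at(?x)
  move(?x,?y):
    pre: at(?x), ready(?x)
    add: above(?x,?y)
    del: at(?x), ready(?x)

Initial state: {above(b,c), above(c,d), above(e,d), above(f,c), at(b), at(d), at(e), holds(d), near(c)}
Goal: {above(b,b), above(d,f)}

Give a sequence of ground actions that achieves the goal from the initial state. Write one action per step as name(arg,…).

1. tag(b,b)  →  {above(b,b), above(b,c), above(c,d), above(e,d), above(f,c), at(b), at(d), at(e), holds(d), near(c), ready(b)}
2. tag(d,b)  →  {above(b,b), above(b,c), above(c,d), above(d,d), above(e,d), above(f,c), at(b), at(d), at(e), holds(d), near(c), ready(b), ready(d)}
3. move(d,f)  →  {above(b,b), above(b,c), above(c,d), above(d,d), above(d,f), above(e,d), above(f,c), at(b), at(e), holds(d), near(c), ready(b)}

tag(b,b); tag(d,b); move(d,f)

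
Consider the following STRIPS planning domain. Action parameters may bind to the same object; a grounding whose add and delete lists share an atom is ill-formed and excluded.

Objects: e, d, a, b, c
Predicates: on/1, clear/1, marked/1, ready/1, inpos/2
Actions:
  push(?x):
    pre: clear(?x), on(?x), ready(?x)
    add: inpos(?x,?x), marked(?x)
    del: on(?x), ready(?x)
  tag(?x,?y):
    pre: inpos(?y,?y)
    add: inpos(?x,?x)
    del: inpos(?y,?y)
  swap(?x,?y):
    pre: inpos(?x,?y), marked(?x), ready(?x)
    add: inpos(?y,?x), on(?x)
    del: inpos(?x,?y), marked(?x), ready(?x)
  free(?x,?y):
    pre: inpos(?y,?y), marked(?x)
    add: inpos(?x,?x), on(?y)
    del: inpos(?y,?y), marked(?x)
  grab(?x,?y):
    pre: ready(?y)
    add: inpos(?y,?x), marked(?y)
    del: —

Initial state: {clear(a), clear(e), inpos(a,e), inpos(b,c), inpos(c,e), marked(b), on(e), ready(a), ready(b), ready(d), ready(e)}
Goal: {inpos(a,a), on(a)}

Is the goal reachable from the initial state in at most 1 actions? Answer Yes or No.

1. grab(a,a)  →  {clear(a), clear(e), inpos(a,a), inpos(a,e), inpos(b,c), inpos(c,e), marked(a), marked(b), on(e), ready(a), ready(b), ready(d), ready(e)}
2. swap(a,e)  →  {clear(a), clear(e), inpos(a,a), inpos(b,c), inpos(c,e), inpos(e,a), marked(b), on(a), on(e), ready(b), ready(d), ready(e)}
optimal plan length = 2; 2 > 1

No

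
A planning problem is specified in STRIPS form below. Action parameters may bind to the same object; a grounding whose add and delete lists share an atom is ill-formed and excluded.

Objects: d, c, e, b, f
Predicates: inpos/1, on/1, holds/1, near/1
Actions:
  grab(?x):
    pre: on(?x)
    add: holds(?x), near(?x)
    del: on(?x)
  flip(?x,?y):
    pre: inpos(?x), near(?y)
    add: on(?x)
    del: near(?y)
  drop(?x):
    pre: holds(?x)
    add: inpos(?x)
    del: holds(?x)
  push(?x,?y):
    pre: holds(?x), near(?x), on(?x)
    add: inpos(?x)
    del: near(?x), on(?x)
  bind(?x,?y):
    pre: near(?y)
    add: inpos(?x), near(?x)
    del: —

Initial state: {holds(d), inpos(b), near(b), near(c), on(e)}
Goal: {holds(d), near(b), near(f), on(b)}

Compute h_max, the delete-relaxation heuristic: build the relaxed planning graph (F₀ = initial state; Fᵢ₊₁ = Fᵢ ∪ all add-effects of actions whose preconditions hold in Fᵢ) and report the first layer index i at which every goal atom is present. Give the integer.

1

F0 = init (5 atoms)
F1 = F0 ∪ {holds(e), inpos(c), inpos(d), inpos(e), inpos(f), near(d), near(e), near(f), on(b)}  (14 atoms)
goal ⊆ F1  ⇒  h_max = 1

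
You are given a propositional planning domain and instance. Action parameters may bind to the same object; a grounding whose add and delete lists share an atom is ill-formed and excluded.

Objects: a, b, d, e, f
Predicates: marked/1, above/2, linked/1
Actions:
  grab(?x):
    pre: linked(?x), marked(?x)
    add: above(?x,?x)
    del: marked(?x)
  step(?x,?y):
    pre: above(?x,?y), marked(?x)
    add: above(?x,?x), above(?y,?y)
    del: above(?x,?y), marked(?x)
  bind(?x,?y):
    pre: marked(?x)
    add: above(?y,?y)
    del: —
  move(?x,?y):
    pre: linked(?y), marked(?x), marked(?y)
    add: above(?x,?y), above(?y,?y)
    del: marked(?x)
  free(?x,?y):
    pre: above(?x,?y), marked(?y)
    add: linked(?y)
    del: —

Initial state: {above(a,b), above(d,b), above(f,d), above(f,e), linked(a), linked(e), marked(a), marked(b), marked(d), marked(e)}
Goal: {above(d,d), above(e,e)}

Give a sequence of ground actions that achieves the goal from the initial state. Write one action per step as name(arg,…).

grab(e); step(d,b)

1. grab(e)  →  {above(a,b), above(d,b), above(e,e), above(f,d), above(f,e), linked(a), linked(e), marked(a), marked(b), marked(d)}
2. step(d,b)  →  {above(a,b), above(b,b), above(d,d), above(e,e), above(f,d), above(f,e), linked(a), linked(e), marked(a), marked(b)}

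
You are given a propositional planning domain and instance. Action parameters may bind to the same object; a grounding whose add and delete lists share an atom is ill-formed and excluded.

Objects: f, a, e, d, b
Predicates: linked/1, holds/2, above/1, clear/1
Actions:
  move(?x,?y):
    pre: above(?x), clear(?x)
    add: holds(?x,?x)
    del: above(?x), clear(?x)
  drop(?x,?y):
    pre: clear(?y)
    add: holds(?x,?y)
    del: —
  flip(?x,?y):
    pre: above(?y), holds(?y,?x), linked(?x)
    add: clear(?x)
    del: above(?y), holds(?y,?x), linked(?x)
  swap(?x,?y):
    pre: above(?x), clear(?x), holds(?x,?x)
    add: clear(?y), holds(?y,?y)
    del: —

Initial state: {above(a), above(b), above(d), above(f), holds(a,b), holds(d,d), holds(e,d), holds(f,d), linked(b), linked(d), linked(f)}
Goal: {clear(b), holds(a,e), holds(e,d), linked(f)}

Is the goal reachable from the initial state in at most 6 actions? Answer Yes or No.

1. flip(d,f)  →  {above(a), above(b), above(d), clear(d), holds(a,b), holds(d,d), holds(e,d), linked(b), linked(f)}
2. flip(b,a)  →  {above(b), above(d), clear(b), clear(d), holds(d,d), holds(e,d), linked(f)}
3. swap(d,e)  →  {above(b), above(d), clear(b), clear(d), clear(e), holds(d,d), holds(e,d), holds(e,e), linked(f)}
4. drop(a,e)  →  {above(b), above(d), clear(b), clear(d), clear(e), holds(a,e), holds(d,d), holds(e,d), holds(e,e), linked(f)}
optimal plan length = 4; 4 ≤ 6

Yes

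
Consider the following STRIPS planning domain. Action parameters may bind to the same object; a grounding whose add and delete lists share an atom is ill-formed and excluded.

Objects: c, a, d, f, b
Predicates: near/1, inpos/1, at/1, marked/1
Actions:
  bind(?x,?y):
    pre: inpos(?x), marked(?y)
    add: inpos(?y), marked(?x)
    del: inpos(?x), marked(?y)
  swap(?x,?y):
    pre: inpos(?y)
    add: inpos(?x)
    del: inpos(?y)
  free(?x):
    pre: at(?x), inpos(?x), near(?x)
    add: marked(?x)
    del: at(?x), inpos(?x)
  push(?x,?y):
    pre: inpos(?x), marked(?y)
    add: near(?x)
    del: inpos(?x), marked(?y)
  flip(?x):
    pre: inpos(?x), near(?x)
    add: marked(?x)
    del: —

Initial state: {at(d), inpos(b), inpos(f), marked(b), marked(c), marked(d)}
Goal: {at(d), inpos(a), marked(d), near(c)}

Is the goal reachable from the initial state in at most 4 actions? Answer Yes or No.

1. bind(f,c)  →  {at(d), inpos(b), inpos(c), marked(b), marked(d), marked(f)}
2. swap(a,b)  →  {at(d), inpos(a), inpos(c), marked(b), marked(d), marked(f)}
3. push(c,f)  →  {at(d), inpos(a), marked(b), marked(d), near(c)}
optimal plan length = 3; 3 ≤ 4

Yes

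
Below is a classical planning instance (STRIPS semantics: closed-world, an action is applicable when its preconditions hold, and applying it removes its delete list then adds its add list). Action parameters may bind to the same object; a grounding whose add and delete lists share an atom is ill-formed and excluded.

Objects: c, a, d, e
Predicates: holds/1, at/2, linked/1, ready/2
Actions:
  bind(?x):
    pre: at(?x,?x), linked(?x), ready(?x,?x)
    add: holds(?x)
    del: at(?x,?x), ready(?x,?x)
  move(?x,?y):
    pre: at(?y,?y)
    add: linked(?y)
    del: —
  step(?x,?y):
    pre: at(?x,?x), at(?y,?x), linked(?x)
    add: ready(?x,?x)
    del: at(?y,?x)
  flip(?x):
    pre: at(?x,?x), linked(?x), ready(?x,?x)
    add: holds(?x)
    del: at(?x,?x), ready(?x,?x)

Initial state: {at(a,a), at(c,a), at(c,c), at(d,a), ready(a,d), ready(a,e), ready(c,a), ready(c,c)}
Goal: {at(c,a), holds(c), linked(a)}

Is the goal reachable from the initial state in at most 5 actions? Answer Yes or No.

1. move(c,c)  →  {at(a,a), at(c,a), at(c,c), at(d,a), linked(c), ready(a,d), ready(a,e), ready(c,a), ready(c,c)}
2. bind(c)  →  {at(a,a), at(c,a), at(d,a), holds(c), linked(c), ready(a,d), ready(a,e), ready(c,a)}
3. move(c,a)  →  {at(a,a), at(c,a), at(d,a), holds(c), linked(a), linked(c), ready(a,d), ready(a,e), ready(c,a)}
optimal plan length = 3; 3 ≤ 5

Yes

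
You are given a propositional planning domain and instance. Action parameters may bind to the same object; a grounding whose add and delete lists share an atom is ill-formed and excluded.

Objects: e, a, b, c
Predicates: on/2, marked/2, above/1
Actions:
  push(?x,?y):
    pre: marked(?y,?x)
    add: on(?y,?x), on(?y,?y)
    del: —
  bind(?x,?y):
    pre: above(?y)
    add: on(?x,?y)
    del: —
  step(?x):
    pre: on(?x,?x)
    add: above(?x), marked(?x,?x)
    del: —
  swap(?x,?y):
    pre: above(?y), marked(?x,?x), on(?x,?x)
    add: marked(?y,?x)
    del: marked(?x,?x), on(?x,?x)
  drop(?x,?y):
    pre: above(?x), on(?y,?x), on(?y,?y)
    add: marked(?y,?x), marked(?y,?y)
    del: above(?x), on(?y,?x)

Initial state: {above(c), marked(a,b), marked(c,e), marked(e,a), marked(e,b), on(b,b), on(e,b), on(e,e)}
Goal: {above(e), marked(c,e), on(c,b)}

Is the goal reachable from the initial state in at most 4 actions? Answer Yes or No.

Yes

1. step(e)  →  {above(c), above(e), marked(a,b), marked(c,e), marked(e,a), marked(e,b), marked(e,e), on(b,b), on(e,b), on(e,e)}
2. step(b)  →  {above(b), above(c), above(e), marked(a,b), marked(b,b), marked(c,e), marked(e,a), marked(e,b), marked(e,e), on(b,b), on(e,b), on(e,e)}
3. bind(c,b)  →  {above(b), above(c), above(e), marked(a,b), marked(b,b), marked(c,e), marked(e,a), marked(e,b), marked(e,e), on(b,b), on(c,b), on(e,b), on(e,e)}
optimal plan length = 3; 3 ≤ 4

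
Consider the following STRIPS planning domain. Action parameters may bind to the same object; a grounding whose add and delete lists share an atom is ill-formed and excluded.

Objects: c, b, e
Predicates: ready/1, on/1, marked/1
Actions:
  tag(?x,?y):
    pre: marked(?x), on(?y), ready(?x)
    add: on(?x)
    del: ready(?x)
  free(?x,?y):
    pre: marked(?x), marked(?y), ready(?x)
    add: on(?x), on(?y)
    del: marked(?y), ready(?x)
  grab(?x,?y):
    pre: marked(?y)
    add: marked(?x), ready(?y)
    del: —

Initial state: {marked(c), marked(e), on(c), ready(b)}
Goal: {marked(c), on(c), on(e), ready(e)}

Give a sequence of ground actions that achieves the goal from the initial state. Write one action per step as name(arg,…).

1. grab(b,e)  →  {marked(b), marked(c), marked(e), on(c), ready(b), ready(e)}
2. free(b,e)  →  {marked(b), marked(c), on(b), on(c), on(e), ready(e)}

grab(b,e); free(b,e)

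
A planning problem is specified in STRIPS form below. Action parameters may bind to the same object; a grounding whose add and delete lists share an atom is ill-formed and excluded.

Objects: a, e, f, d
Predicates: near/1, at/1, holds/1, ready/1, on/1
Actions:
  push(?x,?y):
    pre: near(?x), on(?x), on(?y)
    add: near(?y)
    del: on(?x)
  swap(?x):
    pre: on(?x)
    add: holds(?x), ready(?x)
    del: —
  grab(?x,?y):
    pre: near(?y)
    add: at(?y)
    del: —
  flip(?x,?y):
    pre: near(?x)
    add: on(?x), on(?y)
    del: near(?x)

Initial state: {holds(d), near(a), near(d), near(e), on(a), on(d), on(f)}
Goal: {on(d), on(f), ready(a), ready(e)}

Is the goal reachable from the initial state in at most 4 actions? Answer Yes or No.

Yes

1. swap(a)  →  {holds(a), holds(d), near(a), near(d), near(e), on(a), on(d), on(f), ready(a)}
2. flip(a,e)  →  {holds(a), holds(d), near(d), near(e), on(a), on(d), on(e), on(f), ready(a)}
3. swap(e)  →  {holds(a), holds(d), holds(e), near(d), near(e), on(a), on(d), on(e), on(f), ready(a), ready(e)}
optimal plan length = 3; 3 ≤ 4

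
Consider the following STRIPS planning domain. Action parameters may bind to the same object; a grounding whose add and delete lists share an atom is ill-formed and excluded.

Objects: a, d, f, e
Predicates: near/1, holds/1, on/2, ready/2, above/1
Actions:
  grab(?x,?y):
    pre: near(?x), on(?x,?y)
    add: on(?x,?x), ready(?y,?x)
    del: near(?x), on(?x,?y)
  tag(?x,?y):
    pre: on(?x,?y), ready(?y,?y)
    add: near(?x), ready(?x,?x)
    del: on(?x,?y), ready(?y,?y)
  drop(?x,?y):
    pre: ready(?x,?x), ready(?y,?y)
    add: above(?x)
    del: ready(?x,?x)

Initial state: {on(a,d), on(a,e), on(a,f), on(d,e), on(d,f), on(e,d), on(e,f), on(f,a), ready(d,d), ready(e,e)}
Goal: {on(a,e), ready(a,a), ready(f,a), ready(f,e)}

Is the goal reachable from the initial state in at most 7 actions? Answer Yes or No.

1. tag(a,d)  →  {near(a), on(a,e), on(a,f), on(d,e), on(d,f), on(e,d), on(e,f), on(f,a), ready(a,a), ready(e,e)}
2. grab(a,f)  →  {on(a,a), on(a,e), on(d,e), on(d,f), on(e,d), on(e,f), on(f,a), ready(a,a), ready(e,e), ready(f,a)}
3. tag(d,e)  →  {near(d), on(a,a), on(a,e), on(d,f), on(e,d), on(e,f), on(f,a), ready(a,a), ready(d,d), ready(f,a)}
4. tag(e,d)  →  {near(d), near(e), on(a,a), on(a,e), on(d,f), on(e,f), on(f,a), ready(a,a), ready(e,e), ready(f,a)}
5. grab(e,f)  →  {near(d), on(a,a), on(a,e), on(d,f), on(e,e), on(f,a), ready(a,a), ready(e,e), ready(f,a), ready(f,e)}
optimal plan length = 5; 5 ≤ 7

Yes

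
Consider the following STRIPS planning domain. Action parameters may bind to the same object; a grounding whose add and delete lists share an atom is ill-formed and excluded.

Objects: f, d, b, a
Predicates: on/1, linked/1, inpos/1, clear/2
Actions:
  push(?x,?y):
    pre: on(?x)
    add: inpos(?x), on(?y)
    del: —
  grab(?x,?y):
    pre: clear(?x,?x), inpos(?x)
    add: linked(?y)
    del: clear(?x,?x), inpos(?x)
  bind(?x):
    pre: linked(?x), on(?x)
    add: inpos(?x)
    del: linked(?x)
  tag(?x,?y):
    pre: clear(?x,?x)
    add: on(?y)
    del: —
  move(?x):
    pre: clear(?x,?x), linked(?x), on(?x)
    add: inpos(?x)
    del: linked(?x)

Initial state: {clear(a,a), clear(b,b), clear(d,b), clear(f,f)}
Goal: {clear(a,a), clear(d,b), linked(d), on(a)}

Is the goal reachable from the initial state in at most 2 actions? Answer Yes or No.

1. tag(f,f)  →  {clear(a,a), clear(b,b), clear(d,b), clear(f,f), on(f)}
2. push(f,a)  →  {clear(a,a), clear(b,b), clear(d,b), clear(f,f), inpos(f), on(a), on(f)}
3. grab(f,d)  →  {clear(a,a), clear(b,b), clear(d,b), linked(d), on(a), on(f)}
optimal plan length = 3; 3 > 2

No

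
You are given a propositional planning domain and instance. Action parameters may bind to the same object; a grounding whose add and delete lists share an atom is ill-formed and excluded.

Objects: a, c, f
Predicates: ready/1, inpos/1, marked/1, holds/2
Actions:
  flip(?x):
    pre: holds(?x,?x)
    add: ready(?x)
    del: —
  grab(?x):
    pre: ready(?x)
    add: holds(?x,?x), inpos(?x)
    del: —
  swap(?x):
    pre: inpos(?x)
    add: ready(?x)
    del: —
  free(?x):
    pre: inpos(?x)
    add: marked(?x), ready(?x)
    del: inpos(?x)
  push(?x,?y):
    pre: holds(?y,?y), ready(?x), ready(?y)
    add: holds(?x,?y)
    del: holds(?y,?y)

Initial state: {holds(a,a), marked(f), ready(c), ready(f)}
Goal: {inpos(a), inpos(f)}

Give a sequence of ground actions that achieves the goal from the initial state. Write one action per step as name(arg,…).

flip(a); grab(a); grab(f)

1. flip(a)  →  {holds(a,a), marked(f), ready(a), ready(c), ready(f)}
2. grab(a)  →  {holds(a,a), inpos(a), marked(f), ready(a), ready(c), ready(f)}
3. grab(f)  →  {holds(a,a), holds(f,f), inpos(a), inpos(f), marked(f), ready(a), ready(c), ready(f)}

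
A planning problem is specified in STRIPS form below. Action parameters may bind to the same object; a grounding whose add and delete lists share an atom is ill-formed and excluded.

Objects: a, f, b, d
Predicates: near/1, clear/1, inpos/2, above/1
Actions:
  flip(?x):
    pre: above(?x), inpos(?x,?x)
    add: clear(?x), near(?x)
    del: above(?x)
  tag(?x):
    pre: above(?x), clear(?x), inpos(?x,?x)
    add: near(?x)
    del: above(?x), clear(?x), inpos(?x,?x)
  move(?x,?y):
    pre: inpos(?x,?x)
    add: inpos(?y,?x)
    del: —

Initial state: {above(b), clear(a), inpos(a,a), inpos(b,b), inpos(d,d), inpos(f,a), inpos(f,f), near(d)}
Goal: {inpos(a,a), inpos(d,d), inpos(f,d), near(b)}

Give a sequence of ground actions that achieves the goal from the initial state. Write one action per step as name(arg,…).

flip(b); move(d,f)

1. flip(b)  →  {clear(a), clear(b), inpos(a,a), inpos(b,b), inpos(d,d), inpos(f,a), inpos(f,f), near(b), near(d)}
2. move(d,f)  →  {clear(a), clear(b), inpos(a,a), inpos(b,b), inpos(d,d), inpos(f,a), inpos(f,d), inpos(f,f), near(b), near(d)}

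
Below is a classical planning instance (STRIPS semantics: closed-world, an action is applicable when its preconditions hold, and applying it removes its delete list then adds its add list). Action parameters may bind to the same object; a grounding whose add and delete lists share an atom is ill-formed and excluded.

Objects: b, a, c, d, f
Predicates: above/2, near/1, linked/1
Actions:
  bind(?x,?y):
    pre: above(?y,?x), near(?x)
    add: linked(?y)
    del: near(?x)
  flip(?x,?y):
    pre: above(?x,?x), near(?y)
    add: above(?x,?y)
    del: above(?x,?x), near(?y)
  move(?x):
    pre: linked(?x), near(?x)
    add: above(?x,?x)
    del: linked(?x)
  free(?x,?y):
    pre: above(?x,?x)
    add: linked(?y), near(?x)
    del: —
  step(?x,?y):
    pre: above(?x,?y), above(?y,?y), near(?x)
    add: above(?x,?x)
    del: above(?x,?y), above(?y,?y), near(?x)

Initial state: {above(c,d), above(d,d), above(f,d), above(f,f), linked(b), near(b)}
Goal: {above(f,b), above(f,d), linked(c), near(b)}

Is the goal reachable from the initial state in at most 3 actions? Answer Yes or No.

1. move(b)  →  {above(b,b), above(c,d), above(d,d), above(f,d), above(f,f), near(b)}
2. flip(f,b)  →  {above(b,b), above(c,d), above(d,d), above(f,b), above(f,d)}
3. free(b,c)  →  {above(b,b), above(c,d), above(d,d), above(f,b), above(f,d), linked(c), near(b)}
optimal plan length = 3; 3 ≤ 3

Yes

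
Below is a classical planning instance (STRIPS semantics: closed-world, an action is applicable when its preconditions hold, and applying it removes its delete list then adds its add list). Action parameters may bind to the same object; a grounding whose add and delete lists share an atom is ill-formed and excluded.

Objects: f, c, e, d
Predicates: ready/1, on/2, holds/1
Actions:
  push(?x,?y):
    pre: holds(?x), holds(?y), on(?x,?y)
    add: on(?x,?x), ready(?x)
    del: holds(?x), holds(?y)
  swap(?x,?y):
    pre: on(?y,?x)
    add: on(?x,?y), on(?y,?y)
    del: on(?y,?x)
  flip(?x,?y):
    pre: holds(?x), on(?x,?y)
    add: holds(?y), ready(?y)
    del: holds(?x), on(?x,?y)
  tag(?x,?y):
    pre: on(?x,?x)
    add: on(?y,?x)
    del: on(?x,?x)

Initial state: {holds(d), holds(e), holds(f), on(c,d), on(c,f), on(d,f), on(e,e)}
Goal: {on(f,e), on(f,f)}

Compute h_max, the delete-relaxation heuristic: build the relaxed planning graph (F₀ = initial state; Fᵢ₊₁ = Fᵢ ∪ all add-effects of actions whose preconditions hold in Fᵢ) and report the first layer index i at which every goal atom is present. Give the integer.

F0 = init (7 atoms)
F1 = F0 ∪ {on(c,c), on(c,e), on(d,c), on(d,d), on(d,e), on(f,c), on(f,d), on(f,e), ready(d), ready(e), ready(f)}  (18 atoms)
F2 = F1 ∪ {holds(c), on(e,c), on(e,d), on(e,f), on(f,f), ready(c)}  (24 atoms)
goal ⊆ F2  ⇒  h_max = 2

2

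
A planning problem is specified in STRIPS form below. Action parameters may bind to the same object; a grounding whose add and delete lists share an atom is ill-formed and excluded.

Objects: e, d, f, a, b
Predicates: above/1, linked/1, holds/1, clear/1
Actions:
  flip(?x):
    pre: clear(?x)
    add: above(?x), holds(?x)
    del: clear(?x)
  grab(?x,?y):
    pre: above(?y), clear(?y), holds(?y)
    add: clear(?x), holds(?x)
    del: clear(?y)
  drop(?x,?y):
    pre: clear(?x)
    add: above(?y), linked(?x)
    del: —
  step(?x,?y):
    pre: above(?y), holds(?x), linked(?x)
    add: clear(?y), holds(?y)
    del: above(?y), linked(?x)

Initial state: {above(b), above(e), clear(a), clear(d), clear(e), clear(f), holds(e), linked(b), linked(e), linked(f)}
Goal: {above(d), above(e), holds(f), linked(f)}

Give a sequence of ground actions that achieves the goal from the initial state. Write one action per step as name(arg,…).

flip(d); flip(f)

1. flip(d)  →  {above(b), above(d), above(e), clear(a), clear(e), clear(f), holds(d), holds(e), linked(b), linked(e), linked(f)}
2. flip(f)  →  {above(b), above(d), above(e), above(f), clear(a), clear(e), holds(d), holds(e), holds(f), linked(b), linked(e), linked(f)}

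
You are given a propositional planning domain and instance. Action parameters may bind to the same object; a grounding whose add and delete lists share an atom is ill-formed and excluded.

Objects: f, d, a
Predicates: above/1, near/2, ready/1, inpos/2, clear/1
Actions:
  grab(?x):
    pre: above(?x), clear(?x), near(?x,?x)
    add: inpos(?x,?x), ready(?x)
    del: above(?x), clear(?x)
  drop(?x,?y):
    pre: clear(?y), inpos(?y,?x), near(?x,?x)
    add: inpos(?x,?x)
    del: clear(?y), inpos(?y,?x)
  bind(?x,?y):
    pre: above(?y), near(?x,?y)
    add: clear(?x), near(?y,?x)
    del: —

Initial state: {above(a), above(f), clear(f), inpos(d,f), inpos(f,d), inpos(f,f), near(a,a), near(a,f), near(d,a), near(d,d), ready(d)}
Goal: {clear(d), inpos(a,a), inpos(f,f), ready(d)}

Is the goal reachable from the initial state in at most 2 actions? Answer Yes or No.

1. bind(d,a)  →  {above(a), above(f), clear(d), clear(f), inpos(d,f), inpos(f,d), inpos(f,f), near(a,a), near(a,d), near(a,f), near(d,a), near(d,d), ready(d)}
2. bind(a,f)  →  {above(a), above(f), clear(a), clear(d), clear(f), inpos(d,f), inpos(f,d), inpos(f,f), near(a,a), near(a,d), near(a,f), near(d,a), near(d,d), near(f,a), ready(d)}
3. grab(a)  →  {above(f), clear(d), clear(f), inpos(a,a), inpos(d,f), inpos(f,d), inpos(f,f), near(a,a), near(a,d), near(a,f), near(d,a), near(d,d), near(f,a), ready(a), ready(d)}
optimal plan length = 3; 3 > 2

No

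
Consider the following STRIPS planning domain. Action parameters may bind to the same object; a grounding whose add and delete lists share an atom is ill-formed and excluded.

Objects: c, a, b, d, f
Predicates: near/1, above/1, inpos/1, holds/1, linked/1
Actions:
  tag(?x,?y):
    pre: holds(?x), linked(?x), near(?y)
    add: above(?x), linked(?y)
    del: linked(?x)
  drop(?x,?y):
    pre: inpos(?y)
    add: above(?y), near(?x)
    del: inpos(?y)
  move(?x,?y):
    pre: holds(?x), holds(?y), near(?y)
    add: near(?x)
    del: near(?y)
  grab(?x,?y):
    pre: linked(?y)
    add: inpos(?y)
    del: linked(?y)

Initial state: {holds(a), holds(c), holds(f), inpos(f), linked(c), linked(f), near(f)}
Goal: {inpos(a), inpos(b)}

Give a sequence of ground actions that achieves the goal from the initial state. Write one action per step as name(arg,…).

1. drop(b,f)  →  {above(f), holds(a), holds(c), holds(f), linked(c), linked(f), near(b), near(f)}
2. tag(c,b)  →  {above(c), above(f), holds(a), holds(c), holds(f), linked(b), linked(f), near(b), near(f)}
3. move(a,f)  →  {above(c), above(f), holds(a), holds(c), holds(f), linked(b), linked(f), near(a), near(b)}
4. tag(f,a)  →  {above(c), above(f), holds(a), holds(c), holds(f), linked(a), linked(b), near(a), near(b)}
5. grab(c,a)  →  {above(c), above(f), holds(a), holds(c), holds(f), inpos(a), linked(b), near(a), near(b)}
6. grab(c,b)  →  {above(c), above(f), holds(a), holds(c), holds(f), inpos(a), inpos(b), near(a), near(b)}

drop(b,f); tag(c,b); move(a,f); tag(f,a); grab(c,a); grab(c,b)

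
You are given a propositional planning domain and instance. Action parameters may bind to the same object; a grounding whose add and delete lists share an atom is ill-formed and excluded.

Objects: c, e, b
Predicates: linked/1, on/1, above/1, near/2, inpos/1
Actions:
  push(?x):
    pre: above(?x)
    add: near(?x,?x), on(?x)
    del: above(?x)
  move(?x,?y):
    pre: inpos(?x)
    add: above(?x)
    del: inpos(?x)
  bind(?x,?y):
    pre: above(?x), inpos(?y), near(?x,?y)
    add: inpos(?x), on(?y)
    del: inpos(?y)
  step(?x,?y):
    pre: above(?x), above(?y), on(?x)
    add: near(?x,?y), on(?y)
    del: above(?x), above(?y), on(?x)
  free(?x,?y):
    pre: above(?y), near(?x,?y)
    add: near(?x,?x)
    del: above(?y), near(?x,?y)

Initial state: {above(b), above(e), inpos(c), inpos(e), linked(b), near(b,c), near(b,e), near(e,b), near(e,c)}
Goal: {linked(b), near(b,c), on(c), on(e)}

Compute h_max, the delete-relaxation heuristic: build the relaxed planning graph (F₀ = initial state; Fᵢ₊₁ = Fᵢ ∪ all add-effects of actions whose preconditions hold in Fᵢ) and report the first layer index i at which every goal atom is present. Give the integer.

1

F0 = init (9 atoms)
F1 = F0 ∪ {above(c), inpos(b), near(b,b), near(e,e), on(b), on(c), on(e)}  (16 atoms)
goal ⊆ F1  ⇒  h_max = 1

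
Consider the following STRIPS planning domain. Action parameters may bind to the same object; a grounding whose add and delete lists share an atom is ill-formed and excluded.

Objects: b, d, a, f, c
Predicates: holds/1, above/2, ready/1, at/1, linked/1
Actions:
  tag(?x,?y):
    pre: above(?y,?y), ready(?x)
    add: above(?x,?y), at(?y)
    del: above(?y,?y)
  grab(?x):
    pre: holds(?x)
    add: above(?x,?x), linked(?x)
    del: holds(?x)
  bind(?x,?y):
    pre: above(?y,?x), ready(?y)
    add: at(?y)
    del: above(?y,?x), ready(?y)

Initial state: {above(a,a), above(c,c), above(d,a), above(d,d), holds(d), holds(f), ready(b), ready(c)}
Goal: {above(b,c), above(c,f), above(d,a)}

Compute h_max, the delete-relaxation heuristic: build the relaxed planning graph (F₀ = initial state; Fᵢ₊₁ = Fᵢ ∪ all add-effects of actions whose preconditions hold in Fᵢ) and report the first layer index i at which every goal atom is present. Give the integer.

2

F0 = init (8 atoms)
F1 = F0 ∪ {above(b,a), above(b,c), above(b,d), above(c,a), above(c,d), above(f,f), at(a), at(c), at(d), linked(d), linked(f)}  (19 atoms)
F2 = F1 ∪ {above(b,f), above(c,f), at(b), at(f)}  (23 atoms)
goal ⊆ F2  ⇒  h_max = 2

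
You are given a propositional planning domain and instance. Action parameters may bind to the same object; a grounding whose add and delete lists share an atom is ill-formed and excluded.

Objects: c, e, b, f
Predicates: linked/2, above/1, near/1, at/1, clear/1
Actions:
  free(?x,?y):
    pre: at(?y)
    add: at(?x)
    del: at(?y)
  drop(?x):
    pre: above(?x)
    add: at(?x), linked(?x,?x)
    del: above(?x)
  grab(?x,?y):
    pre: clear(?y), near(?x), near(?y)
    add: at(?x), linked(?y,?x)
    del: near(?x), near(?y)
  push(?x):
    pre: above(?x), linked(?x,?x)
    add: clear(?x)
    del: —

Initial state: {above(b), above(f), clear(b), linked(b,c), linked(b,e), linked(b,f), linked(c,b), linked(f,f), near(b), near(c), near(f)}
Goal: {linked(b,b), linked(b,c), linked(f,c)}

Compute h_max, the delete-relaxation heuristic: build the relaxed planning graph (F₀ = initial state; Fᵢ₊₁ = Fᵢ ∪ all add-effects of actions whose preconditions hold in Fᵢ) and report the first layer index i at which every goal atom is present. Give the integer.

2

F0 = init (11 atoms)
F1 = F0 ∪ {at(b), at(c), at(f), clear(f), linked(b,b)}  (16 atoms)
F2 = F1 ∪ {at(e), linked(f,b), linked(f,c)}  (19 atoms)
goal ⊆ F2  ⇒  h_max = 2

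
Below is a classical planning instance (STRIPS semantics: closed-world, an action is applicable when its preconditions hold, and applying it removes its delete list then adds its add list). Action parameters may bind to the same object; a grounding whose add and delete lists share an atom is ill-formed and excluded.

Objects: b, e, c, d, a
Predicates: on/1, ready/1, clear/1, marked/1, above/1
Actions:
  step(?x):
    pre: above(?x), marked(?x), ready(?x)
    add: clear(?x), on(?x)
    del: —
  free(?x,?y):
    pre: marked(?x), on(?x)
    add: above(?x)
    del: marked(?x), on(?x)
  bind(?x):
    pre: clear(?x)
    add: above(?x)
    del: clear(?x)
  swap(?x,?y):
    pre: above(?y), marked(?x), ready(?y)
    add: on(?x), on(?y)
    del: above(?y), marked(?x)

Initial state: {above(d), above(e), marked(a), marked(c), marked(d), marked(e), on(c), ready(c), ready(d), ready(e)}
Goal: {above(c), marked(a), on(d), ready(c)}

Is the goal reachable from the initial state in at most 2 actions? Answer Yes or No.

1. step(d)  →  {above(d), above(e), clear(d), marked(a), marked(c), marked(d), marked(e), on(c), on(d), ready(c), ready(d), ready(e)}
2. free(c,b)  →  {above(c), above(d), above(e), clear(d), marked(a), marked(d), marked(e), on(d), ready(c), ready(d), ready(e)}
optimal plan length = 2; 2 ≤ 2

Yes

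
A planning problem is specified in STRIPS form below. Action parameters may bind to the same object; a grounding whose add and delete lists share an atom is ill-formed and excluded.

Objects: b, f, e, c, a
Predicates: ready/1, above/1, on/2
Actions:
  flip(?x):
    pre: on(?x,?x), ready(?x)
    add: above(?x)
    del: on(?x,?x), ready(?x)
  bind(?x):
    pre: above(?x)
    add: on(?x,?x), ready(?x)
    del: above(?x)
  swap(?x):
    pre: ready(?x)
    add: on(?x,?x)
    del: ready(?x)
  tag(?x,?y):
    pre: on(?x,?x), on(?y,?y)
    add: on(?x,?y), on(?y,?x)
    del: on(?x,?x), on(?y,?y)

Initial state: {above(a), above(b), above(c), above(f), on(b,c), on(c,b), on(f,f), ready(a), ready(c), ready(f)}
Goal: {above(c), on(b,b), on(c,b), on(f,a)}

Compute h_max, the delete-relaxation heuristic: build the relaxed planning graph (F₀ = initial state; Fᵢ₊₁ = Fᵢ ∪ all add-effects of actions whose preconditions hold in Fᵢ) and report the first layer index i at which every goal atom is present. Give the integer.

F0 = init (10 atoms)
F1 = F0 ∪ {on(a,a), on(b,b), on(c,c), ready(b)}  (14 atoms)
F2 = F1 ∪ {on(a,b), on(a,c), on(a,f), on(b,a), on(b,f), on(c,a), on(c,f), on(f,a), on(f,b), on(f,c)}  (24 atoms)
goal ⊆ F2  ⇒  h_max = 2

2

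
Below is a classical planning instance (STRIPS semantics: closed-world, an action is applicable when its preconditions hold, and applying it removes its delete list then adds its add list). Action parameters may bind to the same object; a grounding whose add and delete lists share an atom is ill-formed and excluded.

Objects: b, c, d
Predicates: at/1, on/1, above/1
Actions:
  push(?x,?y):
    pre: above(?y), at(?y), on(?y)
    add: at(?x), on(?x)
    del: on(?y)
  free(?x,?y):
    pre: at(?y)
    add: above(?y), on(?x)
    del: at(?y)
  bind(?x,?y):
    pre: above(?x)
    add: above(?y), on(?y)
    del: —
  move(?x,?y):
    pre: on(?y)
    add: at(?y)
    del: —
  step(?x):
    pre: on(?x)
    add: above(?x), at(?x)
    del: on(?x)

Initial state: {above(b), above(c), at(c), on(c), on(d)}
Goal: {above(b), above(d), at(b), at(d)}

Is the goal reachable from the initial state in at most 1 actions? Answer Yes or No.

1. push(b,c)  →  {above(b), above(c), at(b), at(c), on(b), on(d)}
2. step(d)  →  {above(b), above(c), above(d), at(b), at(c), at(d), on(b)}
optimal plan length = 2; 2 > 1

No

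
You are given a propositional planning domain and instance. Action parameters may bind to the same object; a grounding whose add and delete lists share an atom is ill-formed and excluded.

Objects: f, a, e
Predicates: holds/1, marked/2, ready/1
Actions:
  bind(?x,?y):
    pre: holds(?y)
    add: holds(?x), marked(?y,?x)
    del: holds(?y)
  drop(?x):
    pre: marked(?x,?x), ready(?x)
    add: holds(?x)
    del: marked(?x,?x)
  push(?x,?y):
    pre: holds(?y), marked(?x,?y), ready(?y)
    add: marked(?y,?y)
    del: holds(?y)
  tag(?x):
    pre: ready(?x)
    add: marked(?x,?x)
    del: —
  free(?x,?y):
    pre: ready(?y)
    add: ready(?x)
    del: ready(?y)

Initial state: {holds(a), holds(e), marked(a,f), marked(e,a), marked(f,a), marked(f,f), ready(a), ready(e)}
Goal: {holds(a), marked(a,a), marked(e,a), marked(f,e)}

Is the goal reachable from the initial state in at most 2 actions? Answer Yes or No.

1. bind(f,e)  →  {holds(a), holds(f), marked(a,f), marked(e,a), marked(e,f), marked(f,a), marked(f,f), ready(a), ready(e)}
2. bind(e,f)  →  {holds(a), holds(e), marked(a,f), marked(e,a), marked(e,f), marked(f,a), marked(f,e), marked(f,f), ready(a), ready(e)}
3. tag(a)  →  {holds(a), holds(e), marked(a,a), marked(a,f), marked(e,a), marked(e,f), marked(f,a), marked(f,e), marked(f,f), ready(a), ready(e)}
optimal plan length = 3; 3 > 2

No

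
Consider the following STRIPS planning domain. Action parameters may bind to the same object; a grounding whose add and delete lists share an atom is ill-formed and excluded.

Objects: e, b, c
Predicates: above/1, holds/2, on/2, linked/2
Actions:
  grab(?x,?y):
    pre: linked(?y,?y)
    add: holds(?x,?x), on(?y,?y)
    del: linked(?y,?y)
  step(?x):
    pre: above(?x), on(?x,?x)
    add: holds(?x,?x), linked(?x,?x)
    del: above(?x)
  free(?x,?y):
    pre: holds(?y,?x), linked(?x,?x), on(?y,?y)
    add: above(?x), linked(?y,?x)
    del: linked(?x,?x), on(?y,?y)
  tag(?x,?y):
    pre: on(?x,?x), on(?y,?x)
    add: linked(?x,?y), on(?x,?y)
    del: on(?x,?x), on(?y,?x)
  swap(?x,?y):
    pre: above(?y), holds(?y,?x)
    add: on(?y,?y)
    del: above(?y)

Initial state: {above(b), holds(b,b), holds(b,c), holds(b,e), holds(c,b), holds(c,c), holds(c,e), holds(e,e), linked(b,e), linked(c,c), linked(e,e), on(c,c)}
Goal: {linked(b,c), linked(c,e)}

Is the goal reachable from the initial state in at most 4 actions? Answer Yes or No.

Yes

1. free(e,c)  →  {above(b), above(e), holds(b,b), holds(b,c), holds(b,e), holds(c,b), holds(c,c), holds(c,e), holds(e,e), linked(b,e), linked(c,c), linked(c,e)}
2. swap(e,b)  →  {above(e), holds(b,b), holds(b,c), holds(b,e), holds(c,b), holds(c,c), holds(c,e), holds(e,e), linked(b,e), linked(c,c), linked(c,e), on(b,b)}
3. free(c,b)  →  {above(c), above(e), holds(b,b), holds(b,c), holds(b,e), holds(c,b), holds(c,c), holds(c,e), holds(e,e), linked(b,c), linked(b,e), linked(c,e)}
optimal plan length = 3; 3 ≤ 4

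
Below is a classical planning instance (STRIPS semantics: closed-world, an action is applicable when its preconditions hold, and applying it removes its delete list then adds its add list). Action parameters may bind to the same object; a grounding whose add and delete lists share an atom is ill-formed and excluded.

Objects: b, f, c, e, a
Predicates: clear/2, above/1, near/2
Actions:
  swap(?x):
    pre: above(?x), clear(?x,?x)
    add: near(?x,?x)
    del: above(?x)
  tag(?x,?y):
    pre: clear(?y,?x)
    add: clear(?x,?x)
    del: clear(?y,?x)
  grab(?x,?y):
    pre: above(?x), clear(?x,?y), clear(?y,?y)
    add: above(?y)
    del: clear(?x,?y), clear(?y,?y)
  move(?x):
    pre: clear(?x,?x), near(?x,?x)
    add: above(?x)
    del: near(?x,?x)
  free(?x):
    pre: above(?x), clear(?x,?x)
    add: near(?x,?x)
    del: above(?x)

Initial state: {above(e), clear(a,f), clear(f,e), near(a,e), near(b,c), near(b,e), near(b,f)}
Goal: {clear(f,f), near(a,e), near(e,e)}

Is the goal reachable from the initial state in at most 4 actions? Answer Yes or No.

1. tag(f,a)  →  {above(e), clear(f,e), clear(f,f), near(a,e), near(b,c), near(b,e), near(b,f)}
2. tag(e,f)  →  {above(e), clear(e,e), clear(f,f), near(a,e), near(b,c), near(b,e), near(b,f)}
3. swap(e)  →  {clear(e,e), clear(f,f), near(a,e), near(b,c), near(b,e), near(b,f), near(e,e)}
optimal plan length = 3; 3 ≤ 4

Yes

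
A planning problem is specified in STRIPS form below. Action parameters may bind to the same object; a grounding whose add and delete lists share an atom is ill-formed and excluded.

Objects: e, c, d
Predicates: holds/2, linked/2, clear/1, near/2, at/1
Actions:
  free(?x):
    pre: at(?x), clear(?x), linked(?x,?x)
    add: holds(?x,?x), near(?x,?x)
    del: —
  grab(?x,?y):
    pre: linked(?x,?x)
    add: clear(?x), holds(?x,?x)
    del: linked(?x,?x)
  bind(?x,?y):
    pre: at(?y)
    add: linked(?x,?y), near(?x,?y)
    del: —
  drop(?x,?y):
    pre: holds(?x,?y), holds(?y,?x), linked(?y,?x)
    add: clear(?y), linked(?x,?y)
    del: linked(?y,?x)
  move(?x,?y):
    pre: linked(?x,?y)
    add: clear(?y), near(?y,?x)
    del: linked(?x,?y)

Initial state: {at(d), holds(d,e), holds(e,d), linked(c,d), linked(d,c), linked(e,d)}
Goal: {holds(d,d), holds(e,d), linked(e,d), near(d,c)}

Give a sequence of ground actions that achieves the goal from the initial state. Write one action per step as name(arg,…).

1. bind(d,d)  →  {at(d), holds(d,e), holds(e,d), linked(c,d), linked(d,c), linked(d,d), linked(e,d), near(d,d)}
2. grab(d,e)  →  {at(d), clear(d), holds(d,d), holds(d,e), holds(e,d), linked(c,d), linked(d,c), linked(e,d), near(d,d)}
3. move(c,d)  →  {at(d), clear(d), holds(d,d), holds(d,e), holds(e,d), linked(d,c), linked(e,d), near(d,c), near(d,d)}

bind(d,d); grab(d,e); move(c,d)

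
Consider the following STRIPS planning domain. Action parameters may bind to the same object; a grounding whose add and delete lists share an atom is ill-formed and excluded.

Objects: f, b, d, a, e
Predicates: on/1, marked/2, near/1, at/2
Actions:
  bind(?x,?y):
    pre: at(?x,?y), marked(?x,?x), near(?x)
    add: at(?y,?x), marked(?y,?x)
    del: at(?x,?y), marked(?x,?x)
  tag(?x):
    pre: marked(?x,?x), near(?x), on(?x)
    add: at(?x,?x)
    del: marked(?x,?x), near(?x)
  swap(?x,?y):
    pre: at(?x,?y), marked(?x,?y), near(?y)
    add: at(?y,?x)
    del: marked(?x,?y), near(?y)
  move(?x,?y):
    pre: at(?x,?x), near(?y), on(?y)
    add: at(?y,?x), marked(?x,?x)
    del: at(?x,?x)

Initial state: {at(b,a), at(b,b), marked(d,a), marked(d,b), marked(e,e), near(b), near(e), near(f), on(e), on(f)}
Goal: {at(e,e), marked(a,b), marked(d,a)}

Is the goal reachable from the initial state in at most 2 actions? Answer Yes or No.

1. tag(e)  →  {at(b,a), at(b,b), at(e,e), marked(d,a), marked(d,b), near(b), near(f), on(e), on(f)}
2. move(b,f)  →  {at(b,a), at(e,e), at(f,b), marked(b,b), marked(d,a), marked(d,b), near(b), near(f), on(e), on(f)}
3. bind(b,a)  →  {at(a,b), at(e,e), at(f,b), marked(a,b), marked(d,a), marked(d,b), near(b), near(f), on(e), on(f)}
optimal plan length = 3; 3 > 2

No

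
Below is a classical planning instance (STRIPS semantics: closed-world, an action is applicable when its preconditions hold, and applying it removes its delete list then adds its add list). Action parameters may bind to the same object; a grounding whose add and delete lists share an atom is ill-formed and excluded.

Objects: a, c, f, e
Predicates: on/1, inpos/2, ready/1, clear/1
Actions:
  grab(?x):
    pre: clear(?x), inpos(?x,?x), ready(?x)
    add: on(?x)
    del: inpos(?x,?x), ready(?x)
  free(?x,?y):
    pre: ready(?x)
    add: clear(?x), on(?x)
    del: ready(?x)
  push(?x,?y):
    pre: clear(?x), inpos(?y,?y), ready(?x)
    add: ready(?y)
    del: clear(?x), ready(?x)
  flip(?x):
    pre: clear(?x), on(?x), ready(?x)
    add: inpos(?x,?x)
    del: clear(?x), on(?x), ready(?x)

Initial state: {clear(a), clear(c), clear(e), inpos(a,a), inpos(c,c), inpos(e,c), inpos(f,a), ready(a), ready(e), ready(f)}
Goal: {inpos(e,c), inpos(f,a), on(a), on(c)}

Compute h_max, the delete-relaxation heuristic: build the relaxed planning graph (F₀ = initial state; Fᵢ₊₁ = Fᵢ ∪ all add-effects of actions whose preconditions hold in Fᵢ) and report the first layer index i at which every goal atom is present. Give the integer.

F0 = init (10 atoms)
F1 = F0 ∪ {clear(f), on(a), on(e), on(f), ready(c)}  (15 atoms)
F2 = F1 ∪ {inpos(e,e), inpos(f,f), on(c)}  (18 atoms)
goal ⊆ F2  ⇒  h_max = 2

2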